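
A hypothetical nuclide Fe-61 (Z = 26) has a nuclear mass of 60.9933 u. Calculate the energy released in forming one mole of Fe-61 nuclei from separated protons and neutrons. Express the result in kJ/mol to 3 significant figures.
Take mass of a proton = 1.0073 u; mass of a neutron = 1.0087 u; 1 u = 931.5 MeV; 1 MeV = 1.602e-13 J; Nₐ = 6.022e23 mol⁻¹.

The nucleus contains 26 protons and 61 − 26 = 35 neutrons.
Total constituent mass: 26 × 1.0073 + 35 × 1.0087 = 61.4943 u
Mass defect Δm = 61.4943 − 60.9933 = 0.5010 u
Binding energy = Δm·c² = 0.5010 × 931.5 MeV/u = 466.682 MeV
Per nucleus in joules: 466.682 MeV × 1.602e-13 J/MeV = 7.4762e-11 J
Per mole: 7.4762e-11 J × 6.022e23 mol⁻¹ = 4.5022e+13 J/mol

4.50e+10 kJ/mol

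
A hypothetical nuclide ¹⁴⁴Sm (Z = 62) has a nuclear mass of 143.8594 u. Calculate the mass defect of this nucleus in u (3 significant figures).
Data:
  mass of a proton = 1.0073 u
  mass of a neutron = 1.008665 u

1.30 u

Z = 62, so N = A − Z = 144 − 62 = 82.
Total constituent mass: 62 × 1.0073 + 82 × 1.008665 = 145.163130 u
Δm = 145.163130 − 143.8594 = 1.303730 u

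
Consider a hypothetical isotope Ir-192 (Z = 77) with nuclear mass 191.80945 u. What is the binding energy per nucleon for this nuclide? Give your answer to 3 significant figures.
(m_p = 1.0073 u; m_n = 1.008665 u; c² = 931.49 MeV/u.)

8.49 MeV/nucleon

Mass of separated nucleons = 77(1.0073) + 115(1.008665) = 77.5621 + 115.996475 = 193.558575 u
Δm = 193.558575 − 191.80945 = 1.749125 u
E_B = 1.749125 × 931.49 = 1629.29 MeV
Per nucleon: 1629.29 / 192 = 8.486 MeV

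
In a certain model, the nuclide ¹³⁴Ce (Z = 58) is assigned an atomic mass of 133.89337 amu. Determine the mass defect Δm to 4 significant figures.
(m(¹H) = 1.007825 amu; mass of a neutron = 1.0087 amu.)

1.222 amu

With 58 protons and 76 neutrons (A = 134):
Σm = 58·m(¹H) + 76·m_n = 58.453850 + 76.6612 = 135.115050 amu
The mass defect is 135.115050 − 133.89337 = 1.221680 amu.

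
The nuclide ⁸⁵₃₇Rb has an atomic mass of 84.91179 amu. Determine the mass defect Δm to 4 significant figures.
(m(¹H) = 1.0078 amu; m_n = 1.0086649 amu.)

Σm = 37·m(¹H) + 48·m_n = 37.2886 + 48.4159152 = 85.7045152 amu
The mass defect is 85.7045152 − 84.91179 = 0.7927252 amu.

0.7927 amu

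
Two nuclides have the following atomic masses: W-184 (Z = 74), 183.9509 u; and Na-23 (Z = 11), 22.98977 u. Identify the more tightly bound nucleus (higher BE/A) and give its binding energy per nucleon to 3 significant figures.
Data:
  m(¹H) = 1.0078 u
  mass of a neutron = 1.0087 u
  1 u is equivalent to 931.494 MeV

Na-23; 8.12 MeV/nucleon

W-184: Σm = 74(1.0078) + 110(1.0087) = 185.5342 u; Δm = 1.5833 u; E_B = 1474.8 MeV; E_B/A = 8.015 MeV
Na-23: Σm = 11(1.0078) + 12(1.0087) = 23.1902 u; Δm = 0.20043 u; E_B = 186.70 MeV; E_B/A = 8.117 MeV
Na-23 has the higher binding energy per nucleon, so it is the more tightly bound nucleus.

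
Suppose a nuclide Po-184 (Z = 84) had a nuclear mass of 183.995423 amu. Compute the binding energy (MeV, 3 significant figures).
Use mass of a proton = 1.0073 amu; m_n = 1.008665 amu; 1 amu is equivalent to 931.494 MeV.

1380 MeV

Total constituent mass: 84 × 1.0073 + 100 × 1.008665 = 185.479700 amu
The mass defect is 185.479700 − 183.995423 = 1.484277 amu.
Converting to energy: 1.484277 amu × 931.494 MeV/amu = 1382.60 MeV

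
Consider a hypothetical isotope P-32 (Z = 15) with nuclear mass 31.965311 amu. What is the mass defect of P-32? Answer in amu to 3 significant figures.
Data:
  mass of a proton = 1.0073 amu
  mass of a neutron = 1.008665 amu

Σm = 15·m_p + 17·m_n = 15.1095 + 17.147305 = 32.256805 amu
The mass defect is 32.256805 − 31.965311 = 0.291494 amu.

0.291 amu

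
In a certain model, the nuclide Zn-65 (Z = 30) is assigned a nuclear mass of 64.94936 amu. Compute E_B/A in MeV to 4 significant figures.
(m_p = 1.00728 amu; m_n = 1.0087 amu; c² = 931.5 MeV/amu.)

Z = 30, so N = A − Z = 65 − 30 = 35.
Total constituent mass: 30 × 1.00728 + 35 × 1.0087 = 65.52290 amu
Δm = 65.52290 − 64.94936 = 0.57354 amu
Converting to energy: 0.57354 amu × 931.5 MeV/amu = 534.253 MeV
Dividing by A = 65 gives 8.219 MeV per nucleon.

8.219 MeV/nucleon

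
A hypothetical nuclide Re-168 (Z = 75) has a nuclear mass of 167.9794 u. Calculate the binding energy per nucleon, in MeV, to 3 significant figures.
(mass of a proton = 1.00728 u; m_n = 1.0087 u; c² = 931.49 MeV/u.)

Total constituent mass: 75 × 1.00728 + 93 × 1.0087 = 169.35510 u
Mass defect Δm = 169.35510 − 167.9794 = 1.37570 u
E_B = 1.37570 × 931.49 = 1281.45 MeV
Dividing by A = 168 gives 7.628 MeV per nucleon.

7.63 MeV/nucleon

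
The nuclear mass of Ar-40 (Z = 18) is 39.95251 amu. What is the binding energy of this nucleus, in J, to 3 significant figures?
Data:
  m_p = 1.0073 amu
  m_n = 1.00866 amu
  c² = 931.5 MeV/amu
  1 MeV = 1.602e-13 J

With 18 protons and 22 neutrons (A = 40):
Mass of separated nucleons = 18(1.0073) + 22(1.00866) = 18.1314 + 22.19052 = 40.32192 amu
Mass defect Δm = 40.32192 − 39.95251 = 0.36941 amu
Converting to energy: 0.36941 amu × 931.5 MeV/amu = 344.105 MeV
In joules: 344.105 MeV × 1.602e-13 J/MeV = 5.5126e-11 J

5.51e-11 J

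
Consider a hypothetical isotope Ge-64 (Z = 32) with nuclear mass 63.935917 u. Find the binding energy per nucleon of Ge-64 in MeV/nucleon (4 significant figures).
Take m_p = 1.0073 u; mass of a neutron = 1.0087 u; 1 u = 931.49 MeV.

Z = 32, so N = A − Z = 64 − 32 = 32.
Total constituent mass: 32 × 1.0073 + 32 × 1.0087 = 64.5120 u
Mass defect Δm = 64.5120 − 63.935917 = 0.576083 u
E_B = 0.576083 × 931.49 = 536.616 MeV
Per nucleon: 536.616 / 64 = 8.385 MeV

8.385 MeV/nucleon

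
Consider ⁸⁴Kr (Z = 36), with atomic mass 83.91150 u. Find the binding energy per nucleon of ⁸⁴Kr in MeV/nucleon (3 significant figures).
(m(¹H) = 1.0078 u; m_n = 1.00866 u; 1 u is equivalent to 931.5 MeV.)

8.70 MeV/nucleon

Σm = 36·m(¹H) + 48·m_n = 36.2808 + 48.41568 = 84.69648 u
Mass defect Δm = 84.69648 − 83.91150 = 0.78498 u
Binding energy = Δm·c² = 0.78498 × 931.5 MeV/u = 731.209 MeV
BE/A = 731.209 MeV / 84 = 8.7049 MeV/nucleon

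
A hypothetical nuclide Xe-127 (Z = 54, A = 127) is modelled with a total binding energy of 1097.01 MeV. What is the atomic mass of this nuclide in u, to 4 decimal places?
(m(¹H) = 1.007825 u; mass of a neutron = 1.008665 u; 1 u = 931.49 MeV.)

126.8774 u

Mass defect = 1097.01 MeV / (931.49 MeV/u) = 1.177694 u
Constituent mass = 54(1.007825) + 73(1.008665) = 128.055095 u
Atomic mass = 128.055095 − 1.177694 = 126.877401 u ≈ 126.8774 u (to 4 decimal places)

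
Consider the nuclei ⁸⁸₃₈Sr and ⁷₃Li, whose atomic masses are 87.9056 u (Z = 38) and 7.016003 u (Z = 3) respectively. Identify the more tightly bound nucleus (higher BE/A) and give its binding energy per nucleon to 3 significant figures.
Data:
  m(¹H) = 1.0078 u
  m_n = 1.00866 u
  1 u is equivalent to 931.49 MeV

⁸⁸₃₈Sr: Σm = 38(1.0078) + 50(1.00866) = 88.72940 u; Δm = 0.82380 u; E_B = 767.36 MeV; E_B/A = 8.720 MeV
⁷₃Li: Σm = 3(1.0078) + 4(1.00866) = 7.05804 u; Δm = 0.042037 u; E_B = 39.157 MeV; E_B/A = 5.594 MeV
⁸⁸₃₈Sr has the higher binding energy per nucleon, so it is the more tightly bound nucleus.

⁸⁸₃₈Sr; 8.72 MeV/nucleon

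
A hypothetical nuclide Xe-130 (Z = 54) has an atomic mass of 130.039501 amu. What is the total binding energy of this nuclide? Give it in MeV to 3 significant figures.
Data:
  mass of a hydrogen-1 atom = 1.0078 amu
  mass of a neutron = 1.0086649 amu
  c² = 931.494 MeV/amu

Z = 54, so N = A − Z = 130 − 54 = 76.
Σm = 54·m(¹H) + 76·m_n = 54.4212 + 76.6585324 = 131.0797324 amu
Δm = 131.0797324 − 130.039501 = 1.0402314 amu
E_B = 1.0402314 × 931.494 = 968.969 MeV

969 MeV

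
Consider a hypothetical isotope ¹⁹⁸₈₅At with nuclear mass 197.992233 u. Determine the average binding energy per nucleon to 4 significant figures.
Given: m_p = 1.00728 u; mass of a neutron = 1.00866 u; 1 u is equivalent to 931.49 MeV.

7.551 MeV/nucleon

Total constituent mass: 85 × 1.00728 + 113 × 1.00866 = 199.59738 u
The mass defect is 199.59738 − 197.992233 = 1.605147 u.
Binding energy = Δm·c² = 1.605147 × 931.49 MeV/u = 1495.18 MeV
BE/A = 1495.18 MeV / 198 = 7.551 MeV/nucleon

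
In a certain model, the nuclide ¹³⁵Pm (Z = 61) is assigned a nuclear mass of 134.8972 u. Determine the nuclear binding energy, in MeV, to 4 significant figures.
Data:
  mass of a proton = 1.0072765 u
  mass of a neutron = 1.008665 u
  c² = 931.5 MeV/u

With 61 protons and 74 neutrons (A = 135):
Σm = 61·m_p + 74·m_n = 61.4438665 + 74.641210 = 136.0850765 u
Δm = 136.0850765 − 134.8972 = 1.1878765 u
Binding energy = Δm·c² = 1.1878765 × 931.5 MeV/u = 1106.51 MeV

1107 MeV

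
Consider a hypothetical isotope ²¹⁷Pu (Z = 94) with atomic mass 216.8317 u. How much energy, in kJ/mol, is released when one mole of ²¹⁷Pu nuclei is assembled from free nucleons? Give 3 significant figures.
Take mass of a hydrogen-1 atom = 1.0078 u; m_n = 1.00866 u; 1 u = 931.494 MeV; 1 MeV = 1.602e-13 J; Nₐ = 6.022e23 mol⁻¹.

1.77e+11 kJ/mol

With 94 protons and 123 neutrons (A = 217):
Mass of separated nucleons = 94(1.0078) + 123(1.00866) = 94.7332 + 124.06518 = 218.79838 u
Δm = 218.79838 − 216.8317 = 1.96668 u
Converting to energy: 1.96668 u × 931.494 MeV/u = 1831.95 MeV
Per nucleus in joules: 1831.95 MeV × 1.602e-13 J/MeV = 2.9348e-10 J
Per mole: 2.9348e-10 J × 6.022e23 mol⁻¹ = 1.7673e+14 J/mol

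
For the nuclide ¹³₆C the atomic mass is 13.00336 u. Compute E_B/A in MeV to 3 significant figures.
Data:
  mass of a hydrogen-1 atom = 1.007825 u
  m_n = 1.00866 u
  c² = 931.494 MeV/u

With 6 protons and 7 neutrons (A = 13):
Mass of separated nucleons = 6(1.007825) + 7(1.00866) = 6.046950 + 7.06062 = 13.107570 u
Δm = 13.107570 − 13.00336 = 0.104210 u
Binding energy = Δm·c² = 0.104210 × 931.494 MeV/u = 97.0710 MeV
Per nucleon: 97.0710 / 13 = 7.467 MeV

7.47 MeV/nucleon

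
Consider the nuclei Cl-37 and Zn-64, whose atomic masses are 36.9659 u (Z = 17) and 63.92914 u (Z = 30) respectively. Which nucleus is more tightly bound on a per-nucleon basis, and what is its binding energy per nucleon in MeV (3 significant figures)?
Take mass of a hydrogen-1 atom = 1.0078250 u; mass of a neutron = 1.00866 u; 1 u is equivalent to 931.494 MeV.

Zn-64; 8.73 MeV/nucleon

Cl-37: Σm = 17(1.0078250) + 20(1.00866) = 37.3062250 u; Δm = 0.3403250 u; E_B = 317.01 MeV; E_B/A = 8.568 MeV
Zn-64: Σm = 30(1.0078250) + 34(1.00866) = 64.5291900 u; Δm = 0.6000500 u; E_B = 558.94 MeV; E_B/A = 8.733 MeV
Zn-64 has the higher binding energy per nucleon, so it is the more tightly bound nucleus.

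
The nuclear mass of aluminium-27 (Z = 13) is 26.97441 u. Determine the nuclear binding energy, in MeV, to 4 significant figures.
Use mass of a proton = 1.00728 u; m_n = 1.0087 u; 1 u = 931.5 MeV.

225.5 MeV

Z = 13, so N = A − Z = 27 − 13 = 14.
Mass of separated nucleons = 13(1.00728) + 14(1.0087) = 13.09464 + 14.1218 = 27.21644 u
Δm = 27.21644 − 26.97441 = 0.24203 u
Converting to energy: 0.24203 u × 931.5 MeV/u = 225.451 MeV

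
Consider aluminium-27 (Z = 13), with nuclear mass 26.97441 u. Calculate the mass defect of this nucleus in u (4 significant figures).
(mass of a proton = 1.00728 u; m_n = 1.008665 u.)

The nucleus contains 13 protons and 27 − 13 = 14 neutrons.
Σm = 13·m_p + 14·m_n = 13.09464 + 14.121310 = 27.215950 u
Δm = 27.215950 − 26.97441 = 0.241540 u

0.2415 u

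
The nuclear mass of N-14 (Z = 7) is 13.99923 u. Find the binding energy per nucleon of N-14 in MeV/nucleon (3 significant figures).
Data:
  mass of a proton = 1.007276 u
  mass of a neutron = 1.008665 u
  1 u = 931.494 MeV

7.48 MeV/nucleon

Z = 7, so N = A − Z = 14 − 7 = 7.
Mass of separated nucleons = 7(1.007276) + 7(1.008665) = 7.050932 + 7.060655 = 14.111587 u
Mass defect Δm = 14.111587 − 13.99923 = 0.112357 u
Converting to energy: 0.112357 u × 931.494 MeV/u = 104.660 MeV
Per nucleon: 104.660 / 14 = 7.476 MeV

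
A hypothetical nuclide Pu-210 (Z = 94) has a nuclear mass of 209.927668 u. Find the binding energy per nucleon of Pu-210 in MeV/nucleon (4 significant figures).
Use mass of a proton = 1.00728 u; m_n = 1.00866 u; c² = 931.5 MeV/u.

7.812 MeV/nucleon

Z = 94, so N = A − Z = 210 − 94 = 116.
Mass of separated nucleons = 94(1.00728) + 116(1.00866) = 94.68432 + 117.00456 = 211.68888 u
Mass defect Δm = 211.68888 − 209.927668 = 1.761212 u
E_B = 1.761212 × 931.5 = 1640.57 MeV
Dividing by A = 210 gives 7.812 MeV per nucleon.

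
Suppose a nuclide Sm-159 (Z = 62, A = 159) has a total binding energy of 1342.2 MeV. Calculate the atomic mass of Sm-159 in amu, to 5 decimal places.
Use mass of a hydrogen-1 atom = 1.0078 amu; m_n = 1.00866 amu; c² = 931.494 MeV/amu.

Mass defect = 1342.2 MeV / (931.494 MeV/amu) = 1.4409111 amu
Constituent mass = 62(1.0078) + 97(1.00866) = 160.32362 amu
Atomic mass = 160.32362 − 1.4409111 = 158.8827089 amu ≈ 158.88271 amu (to 5 decimal places)

158.88271 amu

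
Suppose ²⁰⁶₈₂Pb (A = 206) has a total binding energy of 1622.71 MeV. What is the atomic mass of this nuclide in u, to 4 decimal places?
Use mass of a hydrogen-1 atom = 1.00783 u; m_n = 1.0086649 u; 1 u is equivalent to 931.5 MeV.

205.9745 u

Mass defect = 1622.71 MeV / (931.5 MeV/u) = 1.742040 u
Constituent mass = 82(1.00783) + 124(1.0086649) = 207.7165076 u
Atomic mass = 207.7165076 − 1.742040 = 205.9744676 u ≈ 205.9745 u (to 4 decimal places)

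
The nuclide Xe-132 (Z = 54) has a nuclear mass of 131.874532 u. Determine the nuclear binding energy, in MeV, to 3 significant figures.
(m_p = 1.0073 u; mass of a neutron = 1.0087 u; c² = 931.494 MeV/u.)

Σm = 54·m_p + 78·m_n = 54.3942 + 78.6786 = 133.0728 u
Δm = 133.0728 − 131.874532 = 1.198268 u
Binding energy = Δm·c² = 1.198268 × 931.494 MeV/u = 1116.18 MeV

1120 MeV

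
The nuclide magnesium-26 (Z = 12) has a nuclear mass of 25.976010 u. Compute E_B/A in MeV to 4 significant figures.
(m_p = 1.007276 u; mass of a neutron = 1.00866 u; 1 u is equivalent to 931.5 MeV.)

8.331 MeV/nucleon

Z = 12, so N = A − Z = 26 − 12 = 14.
Total constituent mass: 12 × 1.007276 + 14 × 1.00866 = 26.208552 u
Mass defect Δm = 26.208552 − 25.976010 = 0.232542 u
E_B = 0.232542 × 931.5 = 216.613 MeV
BE/A = 216.613 MeV / 26 = 8.331 MeV/nucleon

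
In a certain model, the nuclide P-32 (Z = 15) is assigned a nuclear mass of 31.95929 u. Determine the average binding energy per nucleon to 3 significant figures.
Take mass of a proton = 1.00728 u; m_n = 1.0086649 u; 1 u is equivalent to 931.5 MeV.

8.65 MeV/nucleon

With 15 protons and 17 neutrons (A = 32):
Total constituent mass: 15 × 1.00728 + 17 × 1.0086649 = 32.2565033 u
Δm = 32.2565033 − 31.95929 = 0.2972133 u
Binding energy = Δm·c² = 0.2972133 × 931.5 MeV/u = 276.854 MeV
BE/A = 276.854 MeV / 32 = 8.652 MeV/nucleon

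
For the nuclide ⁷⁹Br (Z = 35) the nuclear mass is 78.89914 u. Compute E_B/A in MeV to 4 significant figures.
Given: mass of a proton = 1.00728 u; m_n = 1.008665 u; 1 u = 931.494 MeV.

Mass of separated nucleons = 35(1.00728) + 44(1.008665) = 35.25480 + 44.381260 = 79.636060 u
Δm = 79.636060 − 78.89914 = 0.736920 u
Binding energy = Δm·c² = 0.736920 × 931.494 MeV/u = 686.437 MeV
Dividing by A = 79 gives 8.689 MeV per nucleon.

8.689 MeV/nucleon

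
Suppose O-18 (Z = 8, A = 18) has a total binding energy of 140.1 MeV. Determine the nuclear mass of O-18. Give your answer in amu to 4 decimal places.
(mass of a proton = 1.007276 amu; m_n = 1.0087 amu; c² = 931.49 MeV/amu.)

Mass defect = 140.1 MeV / (931.49 MeV/amu) = 0.150404 amu
Constituent mass = 8(1.007276) + 10(1.0087) = 18.145208 amu
Nuclear mass = 18.145208 − 0.150404 = 17.994804 amu ≈ 17.9948 amu (to 4 decimal places)

17.9948 amu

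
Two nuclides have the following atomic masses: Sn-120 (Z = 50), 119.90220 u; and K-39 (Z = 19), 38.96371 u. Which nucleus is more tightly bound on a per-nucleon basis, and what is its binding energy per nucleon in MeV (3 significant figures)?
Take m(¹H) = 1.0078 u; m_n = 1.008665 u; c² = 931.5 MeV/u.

K-39; 8.55 MeV/nucleon

Sn-120: Σm = 50(1.0078) + 70(1.008665) = 120.996550 u; Δm = 1.094350 u; E_B = 1019.39 MeV; E_B/A = 8.4949 MeV
K-39: Σm = 19(1.0078) + 20(1.008665) = 39.321500 u; Δm = 0.357790 u; E_B = 333.28 MeV; E_B/A = 8.546 MeV
K-39 has the higher binding energy per nucleon, so it is the more tightly bound nucleus.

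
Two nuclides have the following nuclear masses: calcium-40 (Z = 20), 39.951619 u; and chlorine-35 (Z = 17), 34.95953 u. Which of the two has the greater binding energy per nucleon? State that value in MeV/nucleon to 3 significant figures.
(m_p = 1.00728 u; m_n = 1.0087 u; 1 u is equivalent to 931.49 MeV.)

calcium-40: Σm = 20(1.00728) + 20(1.0087) = 40.31960 u; Δm = 0.367981 u; E_B = 342.77 MeV; E_B/A = 8.569 MeV
chlorine-35: Σm = 17(1.00728) + 18(1.0087) = 35.28036 u; Δm = 0.32083 u; E_B = 298.85 MeV; E_B/A = 8.539 MeV
calcium-40 has the higher binding energy per nucleon, so it is the more tightly bound nucleus.

calcium-40; 8.57 MeV/nucleon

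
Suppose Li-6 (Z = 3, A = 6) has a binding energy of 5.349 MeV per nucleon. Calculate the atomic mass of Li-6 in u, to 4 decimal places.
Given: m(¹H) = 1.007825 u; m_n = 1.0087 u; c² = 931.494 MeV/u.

6.0151 u

Total binding energy = 6 × 5.349 = 32.094 MeV
Mass defect = 32.094 MeV / (931.494 MeV/u) = 0.034454 u
Constituent mass = 3(1.007825) + 3(1.0087) = 6.049575 u
Atomic mass = 6.049575 − 0.034454 = 6.015121 u ≈ 6.0151 u (to 4 decimal places)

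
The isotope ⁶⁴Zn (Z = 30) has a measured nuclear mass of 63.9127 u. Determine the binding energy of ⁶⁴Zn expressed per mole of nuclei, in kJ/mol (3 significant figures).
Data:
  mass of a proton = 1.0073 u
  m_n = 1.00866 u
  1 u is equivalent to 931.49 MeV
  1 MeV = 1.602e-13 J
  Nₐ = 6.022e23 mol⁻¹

With 30 protons and 34 neutrons (A = 64):
Σm = 30·m_p + 34·m_n = 30.2190 + 34.29444 = 64.51344 u
Mass defect Δm = 64.51344 − 63.9127 = 0.60074 u
E_B = 0.60074 × 931.49 = 559.583 MeV
Per nucleus in joules: 559.583 MeV × 1.602e-13 J/MeV = 8.9645e-11 J
Per mole: 8.9645e-11 J × 6.022e23 mol⁻¹ = 5.3984e+13 J/mol

5.40e+10 kJ/mol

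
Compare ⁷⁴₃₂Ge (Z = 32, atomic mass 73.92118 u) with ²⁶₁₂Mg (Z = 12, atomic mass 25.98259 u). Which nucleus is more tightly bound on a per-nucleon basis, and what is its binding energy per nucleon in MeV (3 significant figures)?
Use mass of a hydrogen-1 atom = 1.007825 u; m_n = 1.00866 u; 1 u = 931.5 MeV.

⁷⁴₃₂Ge; 8.72 MeV/nucleon

⁷⁴₃₂Ge: Σm = 32(1.007825) + 42(1.00866) = 74.614120 u; Δm = 0.692940 u; E_B = 645.47 MeV; E_B/A = 8.723 MeV
²⁶₁₂Mg: Σm = 12(1.007825) + 14(1.00866) = 26.215140 u; Δm = 0.232550 u; E_B = 216.62 MeV; E_B/A = 8.332 MeV
⁷⁴₃₂Ge has the higher binding energy per nucleon, so it is the more tightly bound nucleus.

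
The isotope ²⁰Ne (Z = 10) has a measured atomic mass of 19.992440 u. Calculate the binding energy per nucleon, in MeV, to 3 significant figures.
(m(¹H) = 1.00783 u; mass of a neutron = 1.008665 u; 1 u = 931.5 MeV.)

Total constituent mass: 10 × 1.00783 + 10 × 1.008665 = 20.164950 u
Δm = 20.164950 − 19.992440 = 0.172510 u
E_B = 0.172510 × 931.5 = 160.693 MeV
Per nucleon: 160.693 / 20 = 8.0347 MeV

8.03 MeV/nucleon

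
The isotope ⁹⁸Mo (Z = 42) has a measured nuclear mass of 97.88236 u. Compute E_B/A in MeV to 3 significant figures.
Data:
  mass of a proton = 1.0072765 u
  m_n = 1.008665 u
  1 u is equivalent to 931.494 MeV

8.64 MeV/nucleon

With 42 protons and 56 neutrons (A = 98):
Total constituent mass: 42 × 1.0072765 + 56 × 1.008665 = 98.7908530 u
Mass defect Δm = 98.7908530 − 97.88236 = 0.9084930 u
Binding energy = Δm·c² = 0.9084930 × 931.494 MeV/u = 846.256 MeV
Per nucleon: 846.256 / 98 = 8.635 MeV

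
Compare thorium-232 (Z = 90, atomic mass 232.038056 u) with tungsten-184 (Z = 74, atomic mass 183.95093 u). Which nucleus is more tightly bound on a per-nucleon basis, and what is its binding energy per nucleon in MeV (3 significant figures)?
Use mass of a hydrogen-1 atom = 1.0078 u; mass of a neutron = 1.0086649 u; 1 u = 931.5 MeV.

thorium-232: Σm = 90(1.0078) + 142(1.0086649) = 233.9324158 u; Δm = 1.8943598 u; E_B = 1764.6 MeV; E_B/A = 7.606 MeV
tungsten-184: Σm = 74(1.0078) + 110(1.0086649) = 185.5303390 u; Δm = 1.5794090 u; E_B = 1471.2 MeV; E_B/A = 7.996 MeV
tungsten-184 has the higher binding energy per nucleon, so it is the more tightly bound nucleus.

tungsten-184; 8.00 MeV/nucleon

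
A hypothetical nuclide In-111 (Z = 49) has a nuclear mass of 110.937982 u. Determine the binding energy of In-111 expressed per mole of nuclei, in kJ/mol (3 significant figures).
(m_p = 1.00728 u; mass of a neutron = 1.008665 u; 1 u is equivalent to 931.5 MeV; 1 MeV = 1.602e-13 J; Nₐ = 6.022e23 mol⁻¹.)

Z = 49, so N = A − Z = 111 − 49 = 62.
Total constituent mass: 49 × 1.00728 + 62 × 1.008665 = 111.893950 u
Mass defect Δm = 111.893950 − 110.937982 = 0.955968 u
Converting to energy: 0.955968 u × 931.5 MeV/u = 890.484 MeV
Per nucleus in joules: 890.484 MeV × 1.602e-13 J/MeV = 1.4266e-10 J
Per mole: 1.4266e-10 J × 6.022e23 mol⁻¹ = 8.5910e+13 J/mol

8.59e+10 kJ/mol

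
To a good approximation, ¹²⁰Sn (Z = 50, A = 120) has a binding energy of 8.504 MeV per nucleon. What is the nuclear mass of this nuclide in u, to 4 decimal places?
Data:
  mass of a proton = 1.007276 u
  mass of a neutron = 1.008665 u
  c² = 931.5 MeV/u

119.8748 u

Total binding energy = 120 × 8.504 = 1020.480 MeV
Mass defect = 1020.480 MeV / (931.5 MeV/u) = 1.095523 u
Constituent mass = 50(1.007276) + 70(1.008665) = 120.970350 u
Nuclear mass = 120.970350 − 1.095523 = 119.874827 u ≈ 119.8748 u (to 4 decimal places)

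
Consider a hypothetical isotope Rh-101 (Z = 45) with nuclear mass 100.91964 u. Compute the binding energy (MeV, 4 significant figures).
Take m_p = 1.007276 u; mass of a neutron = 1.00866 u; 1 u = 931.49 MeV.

831.6 MeV

The nucleus contains 45 protons and 101 − 45 = 56 neutrons.
Mass of separated nucleons = 45(1.007276) + 56(1.00866) = 45.327420 + 56.48496 = 101.812380 u
Δm = 101.812380 − 100.91964 = 0.892740 u
Converting to energy: 0.892740 u × 931.49 MeV/u = 831.578 MeV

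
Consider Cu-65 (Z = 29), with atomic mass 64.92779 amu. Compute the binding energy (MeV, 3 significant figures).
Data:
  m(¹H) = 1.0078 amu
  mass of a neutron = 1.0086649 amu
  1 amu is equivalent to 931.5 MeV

Σm = 29·m(¹H) + 36·m_n = 29.2262 + 36.3119364 = 65.5381364 amu
Δm = 65.5381364 − 64.92779 = 0.6103464 amu
E_B = 0.6103464 × 931.5 = 568.538 MeV

569 MeV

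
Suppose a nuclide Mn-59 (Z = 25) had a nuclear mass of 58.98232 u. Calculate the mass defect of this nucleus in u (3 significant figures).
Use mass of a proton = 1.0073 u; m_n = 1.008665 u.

With 25 protons and 34 neutrons (A = 59):
Σm = 25·m_p + 34·m_n = 25.1825 + 34.294610 = 59.477110 u
Δm = 59.477110 − 58.98232 = 0.494790 u

0.495 u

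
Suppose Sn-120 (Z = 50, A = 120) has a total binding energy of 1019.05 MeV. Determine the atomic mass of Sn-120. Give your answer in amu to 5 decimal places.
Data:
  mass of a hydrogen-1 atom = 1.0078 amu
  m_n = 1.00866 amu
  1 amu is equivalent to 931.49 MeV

Mass defect = 1019.05 MeV / (931.49 MeV/amu) = 1.0939999 amu
Constituent mass = 50(1.0078) + 70(1.00866) = 120.99620 amu
Atomic mass = 120.99620 − 1.0939999 = 119.9022001 amu ≈ 119.90220 amu (to 5 decimal places)

119.90220 amu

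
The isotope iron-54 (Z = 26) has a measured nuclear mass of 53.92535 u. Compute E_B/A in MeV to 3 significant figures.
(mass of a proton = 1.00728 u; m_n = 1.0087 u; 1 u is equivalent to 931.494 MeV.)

Σm = 26·m_p + 28·m_n = 26.18928 + 28.2436 = 54.43288 u
Mass defect Δm = 54.43288 − 53.92535 = 0.50753 u
E_B = 0.50753 × 931.494 = 472.761 MeV
BE/A = 472.761 MeV / 54 = 8.7548 MeV/nucleon

8.75 MeV/nucleon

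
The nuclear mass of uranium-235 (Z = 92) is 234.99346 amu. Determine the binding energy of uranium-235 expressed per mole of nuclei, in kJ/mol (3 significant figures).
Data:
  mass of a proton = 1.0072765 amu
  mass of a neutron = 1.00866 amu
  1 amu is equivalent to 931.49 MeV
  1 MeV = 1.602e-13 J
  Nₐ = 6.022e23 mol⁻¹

1.72e+11 kJ/mol

With 92 protons and 143 neutrons (A = 235):
Mass of separated nucleons = 92(1.0072765) + 143(1.00866) = 92.6694380 + 144.23838 = 236.9078180 amu
Δm = 236.9078180 − 234.99346 = 1.9143580 amu
E_B = 1.9143580 × 931.49 = 1783.21 MeV
Per nucleus in joules: 1783.21 MeV × 1.602e-13 J/MeV = 2.8567e-10 J
Per mole: 2.8567e-10 J × 6.022e23 mol⁻¹ = 1.7203e+14 J/mol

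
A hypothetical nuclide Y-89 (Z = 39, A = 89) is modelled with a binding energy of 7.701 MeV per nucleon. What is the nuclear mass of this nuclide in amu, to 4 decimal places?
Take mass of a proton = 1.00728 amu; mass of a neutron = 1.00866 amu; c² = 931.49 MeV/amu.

Total binding energy = 89 × 7.701 = 685.389 MeV
Mass defect = 685.389 MeV / (931.49 MeV/amu) = 0.735799 amu
Constituent mass = 39(1.00728) + 50(1.00866) = 89.71692 amu
Nuclear mass = 89.71692 − 0.735799 = 88.981121 amu ≈ 88.9811 amu (to 4 decimal places)

88.9811 amu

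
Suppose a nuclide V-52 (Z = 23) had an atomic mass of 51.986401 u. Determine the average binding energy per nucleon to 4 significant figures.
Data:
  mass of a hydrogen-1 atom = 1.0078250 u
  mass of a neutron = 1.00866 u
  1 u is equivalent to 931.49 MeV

7.966 MeV/nucleon

Total constituent mass: 23 × 1.0078250 + 29 × 1.00866 = 52.4311150 u
Δm = 52.4311150 − 51.986401 = 0.4447140 u
Converting to energy: 0.4447140 u × 931.49 MeV/u = 414.247 MeV
Dividing by A = 52 gives 7.966 MeV per nucleon.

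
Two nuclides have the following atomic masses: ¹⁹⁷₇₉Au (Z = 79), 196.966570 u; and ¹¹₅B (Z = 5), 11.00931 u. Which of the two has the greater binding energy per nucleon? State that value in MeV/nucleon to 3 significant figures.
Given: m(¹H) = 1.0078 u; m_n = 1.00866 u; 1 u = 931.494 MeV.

¹⁹⁷₇₉Au: Σm = 79(1.0078) + 118(1.00866) = 198.63808 u; Δm = 1.671510 u; E_B = 1557.0 MeV; E_B/A = 7.904 MeV
¹¹₅B: Σm = 5(1.0078) + 6(1.00866) = 11.09096 u; Δm = 0.08165 u; E_B = 76.056 MeV; E_B/A = 6.914 MeV
¹⁹⁷₇₉Au has the higher binding energy per nucleon, so it is the more tightly bound nucleus.

¹⁹⁷₇₉Au; 7.90 MeV/nucleon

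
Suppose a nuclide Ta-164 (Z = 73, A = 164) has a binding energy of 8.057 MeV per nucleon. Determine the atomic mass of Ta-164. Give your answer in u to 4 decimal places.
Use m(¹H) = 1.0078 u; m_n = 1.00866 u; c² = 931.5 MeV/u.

163.9389 u

Total binding energy = 164 × 8.057 = 1321.348 MeV
Mass defect = 1321.348 MeV / (931.5 MeV/u) = 1.418516 u
Constituent mass = 73(1.0078) + 91(1.00866) = 165.35746 u
Atomic mass = 165.35746 − 1.418516 = 163.938944 u ≈ 163.9389 u (to 4 decimal places)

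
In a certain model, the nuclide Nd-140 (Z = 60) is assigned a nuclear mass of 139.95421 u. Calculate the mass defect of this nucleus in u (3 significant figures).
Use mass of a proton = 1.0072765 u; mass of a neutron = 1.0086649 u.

Σm = 60·m_p + 80·m_n = 60.4365900 + 80.6931920 = 141.1297820 u
Mass defect Δm = 141.1297820 − 139.95421 = 1.1755720 u

1.18 u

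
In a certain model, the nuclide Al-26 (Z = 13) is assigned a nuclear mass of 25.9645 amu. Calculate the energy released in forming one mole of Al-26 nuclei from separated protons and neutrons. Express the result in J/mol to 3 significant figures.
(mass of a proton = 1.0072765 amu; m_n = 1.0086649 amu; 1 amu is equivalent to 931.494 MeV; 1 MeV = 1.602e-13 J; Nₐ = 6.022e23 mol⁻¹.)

Σm = 13·m_p + 13·m_n = 13.0945945 + 13.1126437 = 26.2072382 amu
The mass defect is 26.2072382 − 25.9645 = 0.2427382 amu.
E_B = 0.2427382 × 931.494 = 226.109 MeV
Per nucleus in joules: 226.109 MeV × 1.602e-13 J/MeV = 3.6223e-11 J
Per mole: 3.6223e-11 J × 6.022e23 mol⁻¹ = 2.1813e+13 J/mol

2.18e+13 J/mol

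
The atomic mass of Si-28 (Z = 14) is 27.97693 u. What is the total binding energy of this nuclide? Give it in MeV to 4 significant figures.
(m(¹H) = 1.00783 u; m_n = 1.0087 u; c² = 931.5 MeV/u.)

Z = 14, so N = A − Z = 28 − 14 = 14.
Mass of separated nucleons = 14(1.00783) + 14(1.0087) = 14.10962 + 14.1218 = 28.23142 u
The mass defect is 28.23142 − 27.97693 = 0.25449 u.
E_B = 0.25449 × 931.5 = 237.057 MeV

237.1 MeV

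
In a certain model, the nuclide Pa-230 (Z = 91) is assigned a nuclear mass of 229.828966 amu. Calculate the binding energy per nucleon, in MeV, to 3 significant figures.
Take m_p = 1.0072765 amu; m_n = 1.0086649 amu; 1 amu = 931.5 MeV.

8.25 MeV/nucleon

The nucleus contains 91 protons and 230 − 91 = 139 neutrons.
Total constituent mass: 91 × 1.0072765 + 139 × 1.0086649 = 231.8665826 amu
Δm = 231.8665826 − 229.828966 = 2.0376166 amu
Converting to energy: 2.0376166 amu × 931.5 MeV/amu = 1898.04 MeV
Dividing by A = 230 gives 8.252 MeV per nucleon.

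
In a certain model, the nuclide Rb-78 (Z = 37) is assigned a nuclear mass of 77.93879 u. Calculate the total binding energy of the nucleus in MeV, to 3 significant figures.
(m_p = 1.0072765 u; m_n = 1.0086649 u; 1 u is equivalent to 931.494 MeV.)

639 MeV

Z = 37, so N = A − Z = 78 − 37 = 41.
Σm = 37·m_p + 41·m_n = 37.2692305 + 41.3552609 = 78.6244914 u
The mass defect is 78.6244914 − 77.93879 = 0.6857014 u.
E_B = 0.6857014 × 931.494 = 638.727 MeV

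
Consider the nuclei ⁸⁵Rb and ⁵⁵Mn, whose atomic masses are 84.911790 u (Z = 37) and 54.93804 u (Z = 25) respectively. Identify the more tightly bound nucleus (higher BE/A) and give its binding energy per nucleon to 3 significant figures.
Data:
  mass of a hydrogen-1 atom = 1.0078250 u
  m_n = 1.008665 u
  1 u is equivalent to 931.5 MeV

⁸⁵Rb: Σm = 37(1.0078250) + 48(1.008665) = 85.7054450 u; Δm = 0.7936550 u; E_B = 739.29 MeV; E_B/A = 8.698 MeV
⁵⁵Mn: Σm = 25(1.0078250) + 30(1.008665) = 55.4555750 u; Δm = 0.5175350 u; E_B = 482.08 MeV; E_B/A = 8.765 MeV
⁵⁵Mn has the higher binding energy per nucleon, so it is the more tightly bound nucleus.

⁵⁵Mn; 8.77 MeV/nucleon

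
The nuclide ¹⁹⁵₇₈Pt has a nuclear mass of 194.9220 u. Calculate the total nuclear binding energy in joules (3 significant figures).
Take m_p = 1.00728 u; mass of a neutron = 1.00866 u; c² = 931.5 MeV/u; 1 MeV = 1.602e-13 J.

Total constituent mass: 78 × 1.00728 + 117 × 1.00866 = 196.58106 u
Δm = 196.58106 − 194.9220 = 1.65906 u
Converting to energy: 1.65906 u × 931.5 MeV/u = 1545.41 MeV
In joules: 1545.41 MeV × 1.602e-13 J/MeV = 2.4757e-10 J

2.48e-10 J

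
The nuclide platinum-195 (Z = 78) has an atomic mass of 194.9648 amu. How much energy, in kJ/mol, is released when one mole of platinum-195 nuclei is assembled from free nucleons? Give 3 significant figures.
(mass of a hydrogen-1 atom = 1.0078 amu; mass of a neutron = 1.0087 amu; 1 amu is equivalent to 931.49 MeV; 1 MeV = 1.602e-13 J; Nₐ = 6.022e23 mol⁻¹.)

1.49e+11 kJ/mol

The nucleus contains 78 protons and 195 − 78 = 117 neutrons.
Mass of separated nucleons = 78(1.0078) + 117(1.0087) = 78.6084 + 118.0179 = 196.6263 amu
Mass defect Δm = 196.6263 − 194.9648 = 1.6615 amu
Converting to energy: 1.6615 amu × 931.49 MeV/amu = 1547.67 MeV
Per nucleus in joules: 1547.67 MeV × 1.602e-13 J/MeV = 2.4794e-10 J
Per mole: 2.4794e-10 J × 6.022e23 mol⁻¹ = 1.4931e+14 J/mol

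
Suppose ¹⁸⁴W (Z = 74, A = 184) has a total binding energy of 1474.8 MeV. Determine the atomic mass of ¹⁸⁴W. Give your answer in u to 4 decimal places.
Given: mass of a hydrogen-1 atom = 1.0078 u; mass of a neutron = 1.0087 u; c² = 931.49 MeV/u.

Mass defect = 1474.8 MeV / (931.49 MeV/u) = 1.583270 u
Constituent mass = 74(1.0078) + 110(1.0087) = 185.5342 u
Atomic mass = 185.5342 − 1.583270 = 183.950930 u ≈ 183.9509 u (to 4 decimal places)

183.9509 u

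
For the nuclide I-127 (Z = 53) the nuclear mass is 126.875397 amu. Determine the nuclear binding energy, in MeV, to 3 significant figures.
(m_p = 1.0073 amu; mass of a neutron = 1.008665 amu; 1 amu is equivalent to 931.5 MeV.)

1070 MeV

Z = 53, so N = A − Z = 127 − 53 = 74.
Σm = 53·m_p + 74·m_n = 53.3869 + 74.641210 = 128.028110 amu
Mass defect Δm = 128.028110 − 126.875397 = 1.152713 amu
E_B = 1.152713 × 931.5 = 1073.75 MeV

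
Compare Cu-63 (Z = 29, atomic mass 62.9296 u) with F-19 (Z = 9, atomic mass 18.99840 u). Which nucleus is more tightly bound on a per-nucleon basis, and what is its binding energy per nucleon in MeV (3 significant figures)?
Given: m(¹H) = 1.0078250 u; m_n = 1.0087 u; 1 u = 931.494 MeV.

Cu-63; 8.77 MeV/nucleon

Cu-63: Σm = 29(1.0078250) + 34(1.0087) = 63.5227250 u; Δm = 0.5931250 u; E_B = 552.49 MeV; E_B/A = 8.770 MeV
F-19: Σm = 9(1.0078250) + 10(1.0087) = 19.1574250 u; Δm = 0.1590250 u; E_B = 148.13 MeV; E_B/A = 7.796 MeV
Cu-63 has the higher binding energy per nucleon, so it is the more tightly bound nucleus.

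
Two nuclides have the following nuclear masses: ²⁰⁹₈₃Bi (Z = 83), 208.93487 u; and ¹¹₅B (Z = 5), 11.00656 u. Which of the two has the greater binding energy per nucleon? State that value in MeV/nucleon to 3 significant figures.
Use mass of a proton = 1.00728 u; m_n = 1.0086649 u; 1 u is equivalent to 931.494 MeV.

²⁰⁹₈₃Bi; 7.85 MeV/nucleon

²⁰⁹₈₃Bi: Σm = 83(1.00728) + 126(1.0086649) = 210.6960174 u; Δm = 1.7611474 u; E_B = 1640.5 MeV; E_B/A = 7.849 MeV
¹¹₅B: Σm = 5(1.00728) + 6(1.0086649) = 11.0883894 u; Δm = 0.0818294 u; E_B = 76.224 MeV; E_B/A = 6.929 MeV
²⁰⁹₈₃Bi has the higher binding energy per nucleon, so it is the more tightly bound nucleus.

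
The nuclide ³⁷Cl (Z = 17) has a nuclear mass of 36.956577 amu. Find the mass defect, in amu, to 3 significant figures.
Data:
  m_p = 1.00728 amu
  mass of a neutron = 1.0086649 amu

0.340 amu

With 17 protons and 20 neutrons (A = 37):
Σm = 17·m_p + 20·m_n = 17.12376 + 20.1732980 = 37.2970580 amu
Mass defect Δm = 37.2970580 − 36.956577 = 0.3404810 amu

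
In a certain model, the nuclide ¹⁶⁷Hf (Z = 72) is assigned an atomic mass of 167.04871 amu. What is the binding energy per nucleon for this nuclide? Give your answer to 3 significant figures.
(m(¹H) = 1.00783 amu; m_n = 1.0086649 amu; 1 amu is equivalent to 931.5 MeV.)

7.46 MeV/nucleon

Mass of separated nucleons = 72(1.00783) + 95(1.0086649) = 72.56376 + 95.8231655 = 168.3869255 amu
Mass defect Δm = 168.3869255 − 167.04871 = 1.3382155 amu
E_B = 1.3382155 × 931.5 = 1246.55 MeV
Dividing by A = 167 gives 7.464 MeV per nucleon.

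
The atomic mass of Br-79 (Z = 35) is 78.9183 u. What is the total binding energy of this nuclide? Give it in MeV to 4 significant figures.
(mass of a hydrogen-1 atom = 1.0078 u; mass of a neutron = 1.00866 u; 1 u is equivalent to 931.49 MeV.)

685.3 MeV

Σm = 35·m(¹H) + 44·m_n = 35.2730 + 44.38104 = 79.65404 u
Mass defect Δm = 79.65404 − 78.9183 = 0.73574 u
Converting to energy: 0.73574 u × 931.49 MeV/u = 685.334 MeV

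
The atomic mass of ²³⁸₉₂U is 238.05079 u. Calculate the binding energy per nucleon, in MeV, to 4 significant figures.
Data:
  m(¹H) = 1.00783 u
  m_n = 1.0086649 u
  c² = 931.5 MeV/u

The nucleus contains 92 protons and 238 − 92 = 146 neutrons.
Mass of separated nucleons = 92(1.00783) + 146(1.0086649) = 92.72036 + 147.2650754 = 239.9854354 u
Δm = 239.9854354 − 238.05079 = 1.9346454 u
Converting to energy: 1.9346454 u × 931.5 MeV/u = 1802.12 MeV
Per nucleon: 1802.12 / 238 = 7.572 MeV

7.572 MeV/nucleon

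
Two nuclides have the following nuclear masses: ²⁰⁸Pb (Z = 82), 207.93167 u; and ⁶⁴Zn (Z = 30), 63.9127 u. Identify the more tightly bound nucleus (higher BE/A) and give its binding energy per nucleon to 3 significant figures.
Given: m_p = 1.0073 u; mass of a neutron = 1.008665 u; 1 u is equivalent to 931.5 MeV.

⁶⁴Zn; 8.75 MeV/nucleon

²⁰⁸Pb: Σm = 82(1.0073) + 126(1.008665) = 209.690390 u; Δm = 1.758720 u; E_B = 1638.2 MeV; E_B/A = 7.876 MeV
⁶⁴Zn: Σm = 30(1.0073) + 34(1.008665) = 64.513610 u; Δm = 0.600910 u; E_B = 559.75 MeV; E_B/A = 8.746 MeV
⁶⁴Zn has the higher binding energy per nucleon, so it is the more tightly bound nucleus.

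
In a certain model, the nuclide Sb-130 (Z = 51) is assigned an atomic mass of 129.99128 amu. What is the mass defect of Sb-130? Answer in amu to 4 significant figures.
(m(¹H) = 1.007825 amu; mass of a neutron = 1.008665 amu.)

With 51 protons and 79 neutrons (A = 130):
Σm = 51·m(¹H) + 79·m_n = 51.399075 + 79.684535 = 131.083610 amu
Mass defect Δm = 131.083610 − 129.99128 = 1.092330 amu

1.092 amu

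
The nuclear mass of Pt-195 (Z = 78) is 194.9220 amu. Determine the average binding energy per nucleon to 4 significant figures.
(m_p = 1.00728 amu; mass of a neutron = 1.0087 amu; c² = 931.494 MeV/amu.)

7.948 MeV/nucleon

Z = 78, so N = A − Z = 195 − 78 = 117.
Total constituent mass: 78 × 1.00728 + 117 × 1.0087 = 196.58574 amu
Δm = 196.58574 − 194.9220 = 1.66374 amu
Converting to energy: 1.66374 amu × 931.494 MeV/amu = 1549.764 MeV
BE/A = 1549.764 MeV / 195 = 7.948 MeV/nucleon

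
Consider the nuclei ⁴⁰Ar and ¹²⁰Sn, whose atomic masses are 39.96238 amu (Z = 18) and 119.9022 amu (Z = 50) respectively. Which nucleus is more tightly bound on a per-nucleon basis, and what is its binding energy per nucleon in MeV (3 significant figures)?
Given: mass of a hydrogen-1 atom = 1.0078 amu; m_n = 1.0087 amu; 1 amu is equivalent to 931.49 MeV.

⁴⁰Ar: Σm = 18(1.0078) + 22(1.0087) = 40.3318 amu; Δm = 0.36942 amu; E_B = 344.11 MeV; E_B/A = 8.603 MeV
¹²⁰Sn: Σm = 50(1.0078) + 70(1.0087) = 120.9990 amu; Δm = 1.0968 amu; E_B = 1021.7 MeV; E_B/A = 8.514 MeV
⁴⁰Ar has the higher binding energy per nucleon, so it is the more tightly bound nucleus.

⁴⁰Ar; 8.60 MeV/nucleon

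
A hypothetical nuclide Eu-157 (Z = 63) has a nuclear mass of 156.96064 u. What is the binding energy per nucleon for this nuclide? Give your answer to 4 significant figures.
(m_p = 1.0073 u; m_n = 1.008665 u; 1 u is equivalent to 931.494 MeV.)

7.795 MeV/nucleon

The nucleus contains 63 protons and 157 − 63 = 94 neutrons.
Σm = 63·m_p + 94·m_n = 63.4599 + 94.814510 = 158.274410 u
Δm = 158.274410 − 156.96064 = 1.313770 u
E_B = 1.313770 × 931.494 = 1223.77 MeV
Per nucleon: 1223.77 / 157 = 7.795 MeV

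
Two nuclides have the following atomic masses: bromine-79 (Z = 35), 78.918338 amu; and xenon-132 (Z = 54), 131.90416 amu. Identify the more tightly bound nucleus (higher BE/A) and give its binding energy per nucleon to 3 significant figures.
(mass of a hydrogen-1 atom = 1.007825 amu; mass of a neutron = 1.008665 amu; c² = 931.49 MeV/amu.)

bromine-79; 8.69 MeV/nucleon

bromine-79: Σm = 35(1.007825) + 44(1.008665) = 79.655135 amu; Δm = 0.736797 amu; E_B = 686.32 MeV; E_B/A = 8.688 MeV
xenon-132: Σm = 54(1.007825) + 78(1.008665) = 133.098420 amu; Δm = 1.194260 amu; E_B = 1112.44 MeV; E_B/A = 8.428 MeV
bromine-79 has the higher binding energy per nucleon, so it is the more tightly bound nucleus.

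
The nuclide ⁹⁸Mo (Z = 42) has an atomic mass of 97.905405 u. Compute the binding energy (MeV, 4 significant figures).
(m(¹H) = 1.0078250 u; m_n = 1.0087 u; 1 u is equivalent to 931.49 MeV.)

848.1 MeV

The nucleus contains 42 protons and 98 − 42 = 56 neutrons.
Σm = 42·m(¹H) + 56·m_n = 42.3286500 + 56.4872 = 98.8158500 u
Mass defect Δm = 98.8158500 − 97.905405 = 0.9104450 u
E_B = 0.9104450 × 931.49 = 848.070 MeV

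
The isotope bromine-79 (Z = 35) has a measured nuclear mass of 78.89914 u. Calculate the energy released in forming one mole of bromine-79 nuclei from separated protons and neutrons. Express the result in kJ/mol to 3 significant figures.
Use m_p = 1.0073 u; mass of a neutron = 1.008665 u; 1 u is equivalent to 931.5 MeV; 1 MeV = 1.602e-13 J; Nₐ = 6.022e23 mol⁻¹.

6.63e+10 kJ/mol

With 35 protons and 44 neutrons (A = 79):
Total constituent mass: 35 × 1.0073 + 44 × 1.008665 = 79.636760 u
Mass defect Δm = 79.636760 − 78.89914 = 0.737620 u
Binding energy = Δm·c² = 0.737620 × 931.5 MeV/u = 687.093 MeV
Per nucleus in joules: 687.093 MeV × 1.602e-13 J/MeV = 1.1007e-10 J
Per mole: 1.1007e-10 J × 6.022e23 mol⁻¹ = 6.6284e+13 J/mol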